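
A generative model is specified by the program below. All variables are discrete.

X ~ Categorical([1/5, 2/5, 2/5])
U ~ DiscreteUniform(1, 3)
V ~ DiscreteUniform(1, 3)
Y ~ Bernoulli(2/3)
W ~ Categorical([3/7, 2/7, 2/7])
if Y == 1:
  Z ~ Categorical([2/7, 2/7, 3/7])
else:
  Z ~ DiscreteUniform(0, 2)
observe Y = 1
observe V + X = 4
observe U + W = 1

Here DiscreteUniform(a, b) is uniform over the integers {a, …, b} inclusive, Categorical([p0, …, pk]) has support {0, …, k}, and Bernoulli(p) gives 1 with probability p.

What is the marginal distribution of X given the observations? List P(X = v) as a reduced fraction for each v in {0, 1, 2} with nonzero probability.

Enumerate traces; 6 have nonzero weight after conditioning:
  (X=1, U=1, V=3, Y=1, W=0, Z=0) weight 8/2205
  (X=1, U=1, V=3, Y=1, W=0, Z=1) weight 8/2205
  (X=1, U=1, V=3, Y=1, W=0, Z=2) weight 4/735
  (X=2, U=1, V=2, Y=1, W=0, Z=0) weight 8/2205
  (X=2, U=1, V=2, Y=1, W=0, Z=1) weight 8/2205
  (X=2, U=1, V=2, Y=1, W=0, Z=2) weight 4/735
Group by X:
  weight(X=1) = 4/315
  weight(X=2) = 4/315
Total weight = 4/315 + 4/315 = 8/315
P(X=1 | obs) = 4/315 / 8/315 = 1/2
P(X=2 | obs) = 4/315 / 8/315 = 1/2

P(X=1) = 1/2, P(X=2) = 1/2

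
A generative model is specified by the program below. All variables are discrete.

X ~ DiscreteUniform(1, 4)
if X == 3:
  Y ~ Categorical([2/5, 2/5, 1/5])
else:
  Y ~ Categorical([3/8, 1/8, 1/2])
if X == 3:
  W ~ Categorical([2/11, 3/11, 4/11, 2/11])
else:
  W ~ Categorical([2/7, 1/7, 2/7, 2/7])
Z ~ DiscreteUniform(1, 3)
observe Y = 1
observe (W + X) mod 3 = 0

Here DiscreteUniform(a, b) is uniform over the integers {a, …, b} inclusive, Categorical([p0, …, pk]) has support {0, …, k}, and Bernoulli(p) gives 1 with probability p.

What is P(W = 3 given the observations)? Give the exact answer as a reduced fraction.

P(W = 3 | obs) = 224/723

Enumerate traces; 15 have nonzero weight after conditioning:
  (X=1, Y=1, W=2, Z=1) weight 1/336
  (X=1, Y=1, W=2, Z=2) weight 1/336
  (X=1, Y=1, W=2, Z=3) weight 1/336
  (X=2, Y=1, W=1, Z=1) weight 1/672
  (X=2, Y=1, W=1, Z=2) weight 1/672
  (X=2, Y=1, W=1, Z=3) weight 1/672
  (X=3, Y=1, W=0, Z=1) weight 1/165
  (X=3, Y=1, W=0, Z=2) weight 1/165
  (X=3, Y=1, W=3, Z=1) weight 1/165
  … 6 more
Group by W:
  weight(W=0) = 1/55
  weight(W=1) = 1/224
  weight(W=2) = 1/56
  weight(W=3) = 1/55
Total weight = 1/55 + 1/224 + 1/56 + 1/55 = 723/12320
P(W=0 | obs) = 1/55 / 723/12320 = 224/723
P(W=1 | obs) = 1/224 / 723/12320 = 55/723
P(W=2 | obs) = 1/56 / 723/12320 = 220/723
P(W=3 | obs) = 1/55 / 723/12320 = 224/723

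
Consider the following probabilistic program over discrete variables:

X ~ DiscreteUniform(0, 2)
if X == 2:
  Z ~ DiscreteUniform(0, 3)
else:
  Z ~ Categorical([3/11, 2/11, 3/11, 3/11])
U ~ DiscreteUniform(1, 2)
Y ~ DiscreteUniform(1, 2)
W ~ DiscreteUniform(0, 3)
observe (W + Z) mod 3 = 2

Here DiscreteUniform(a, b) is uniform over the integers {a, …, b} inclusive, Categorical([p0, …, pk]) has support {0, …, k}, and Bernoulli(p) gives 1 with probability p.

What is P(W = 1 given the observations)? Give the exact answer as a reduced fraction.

P(W = 1 | obs) = 27/167

Enumerate traces; 60 have nonzero weight after conditioning:
  (X=0, Z=0, U=1, Y=1, W=2) weight 1/176
  (X=0, Z=0, U=1, Y=2, W=2) weight 1/176
  (X=0, Z=0, U=2, Y=1, W=2) weight 1/176
  (X=0, Z=0, U=2, Y=2, W=2) weight 1/176
  (X=0, Z=1, U=1, Y=1, W=1) weight 1/264
  (X=0, Z=1, U=1, Y=2, W=1) weight 1/264
  (X=0, Z=1, U=2, Y=1, W=1) weight 1/264
  (X=0, Z=1, U=2, Y=2, W=1) weight 1/264
  (X=0, Z=2, U=1, Y=1, W=0) weight 1/176
  (X=0, Z=2, U=1, Y=1, W=3) weight 1/176
  … 50 more
Group by W:
  weight(W=0) = 35/528
  weight(W=1) = 9/176
  weight(W=2) = 35/264
  weight(W=3) = 35/528
Total weight = 35/528 + 9/176 + 35/264 + 35/528 = 167/528
P(W=0 | obs) = 35/528 / 167/528 = 35/167
P(W=1 | obs) = 9/176 / 167/528 = 27/167
P(W=2 | obs) = 35/264 / 167/528 = 70/167
P(W=3 | obs) = 35/528 / 167/528 = 35/167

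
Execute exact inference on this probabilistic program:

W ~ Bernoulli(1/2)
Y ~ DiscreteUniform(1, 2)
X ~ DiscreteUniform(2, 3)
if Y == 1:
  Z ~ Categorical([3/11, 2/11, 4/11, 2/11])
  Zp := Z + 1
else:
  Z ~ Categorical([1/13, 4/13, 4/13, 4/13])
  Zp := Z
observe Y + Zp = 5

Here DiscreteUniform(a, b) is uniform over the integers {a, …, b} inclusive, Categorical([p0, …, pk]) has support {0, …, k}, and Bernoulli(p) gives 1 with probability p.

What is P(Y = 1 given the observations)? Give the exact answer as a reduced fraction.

Enumerate traces; 8 have nonzero weight after conditioning:
  (W=0, Y=1, X=2, Z=3) weight 1/44
  (W=0, Y=1, X=3, Z=3) weight 1/44
  (W=0, Y=2, X=2, Z=3) weight 1/26
  (W=0, Y=2, X=3, Z=3) weight 1/26
  (W=1, Y=1, X=2, Z=3) weight 1/44
  (W=1, Y=1, X=3, Z=3) weight 1/44
  (W=1, Y=2, X=2, Z=3) weight 1/26
  (W=1, Y=2, X=3, Z=3) weight 1/26
Group by Y:
  weight(Y=1) = 1/11
  weight(Y=2) = 2/13
Total weight = 1/11 + 2/13 = 35/143
P(Y=1 | obs) = 1/11 / 35/143 = 13/35
P(Y=2 | obs) = 2/13 / 35/143 = 22/35

P(Y = 1 | obs) = 13/35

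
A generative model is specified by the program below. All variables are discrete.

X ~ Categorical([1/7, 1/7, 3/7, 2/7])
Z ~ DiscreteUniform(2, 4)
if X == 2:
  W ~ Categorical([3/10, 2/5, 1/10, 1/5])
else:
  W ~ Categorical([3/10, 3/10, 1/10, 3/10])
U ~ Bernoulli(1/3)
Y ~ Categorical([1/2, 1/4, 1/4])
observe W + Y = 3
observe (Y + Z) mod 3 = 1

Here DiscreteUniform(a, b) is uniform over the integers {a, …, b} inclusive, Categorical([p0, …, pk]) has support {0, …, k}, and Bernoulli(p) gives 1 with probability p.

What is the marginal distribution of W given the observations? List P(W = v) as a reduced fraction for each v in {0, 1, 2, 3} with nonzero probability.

Enumerate traces; 24 have nonzero weight after conditioning:
  (X=0, Z=2, W=1, U=0, Y=2) weight 1/420
  (X=0, Z=2, W=1, U=1, Y=2) weight 1/840
  (X=0, Z=3, W=2, U=0, Y=1) weight 1/1260
  (X=0, Z=3, W=2, U=1, Y=1) weight 1/2520
  (X=0, Z=4, W=3, U=0, Y=0) weight 1/210
  (X=0, Z=4, W=3, U=1, Y=0) weight 1/420
  (X=1, Z=2, W=1, U=0, Y=2) weight 1/420
  (X=1, Z=2, W=1, U=1, Y=2) weight 1/840
  … 16 more
Group by W:
  weight(W=1) = 1/35
  weight(W=2) = 1/120
  weight(W=3) = 3/70
Total weight = 1/35 + 1/120 + 3/70 = 67/840
P(W=1 | obs) = 1/35 / 67/840 = 24/67
P(W=2 | obs) = 1/120 / 67/840 = 7/67
P(W=3 | obs) = 3/70 / 67/840 = 36/67

P(W=1) = 24/67, P(W=2) = 7/67, P(W=3) = 36/67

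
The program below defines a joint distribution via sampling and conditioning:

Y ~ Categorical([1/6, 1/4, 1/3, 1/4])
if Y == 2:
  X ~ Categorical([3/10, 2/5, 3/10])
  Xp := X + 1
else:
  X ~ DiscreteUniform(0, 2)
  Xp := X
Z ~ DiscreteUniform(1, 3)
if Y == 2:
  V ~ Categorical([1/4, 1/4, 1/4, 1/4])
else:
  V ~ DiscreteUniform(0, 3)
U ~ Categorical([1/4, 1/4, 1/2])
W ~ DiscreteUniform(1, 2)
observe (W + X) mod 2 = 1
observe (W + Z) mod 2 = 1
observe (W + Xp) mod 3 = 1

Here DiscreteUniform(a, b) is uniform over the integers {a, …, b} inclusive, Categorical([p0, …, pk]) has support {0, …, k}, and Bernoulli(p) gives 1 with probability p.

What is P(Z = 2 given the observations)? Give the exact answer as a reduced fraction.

Enumerate traces; 72 have nonzero weight after conditioning:
  (Y=0, X=0, Z=2, V=0, U=0, W=1) weight 1/1728
  (Y=0, X=0, Z=2, V=0, U=1, W=1) weight 1/1728
  (Y=0, X=0, Z=2, V=0, U=2, W=1) weight 1/864
  (Y=0, X=0, Z=2, V=1, U=0, W=1) weight 1/1728
  (Y=0, X=0, Z=2, V=1, U=1, W=1) weight 1/1728
  (Y=0, X=0, Z=2, V=1, U=2, W=1) weight 1/864
  (Y=0, X=0, Z=2, V=2, U=0, W=1) weight 1/1728
  (Y=0, X=0, Z=2, V=2, U=1, W=1) weight 1/1728
  (Y=2, X=1, Z=1, V=0, U=0, W=2) weight 1/720
  (Y=2, X=1, Z=3, V=0, U=0, W=2) weight 1/720
  … 62 more
Group by Z:
  weight(Z=1) = 1/45
  weight(Z=2) = 29/540
  weight(Z=3) = 1/45
Total weight = 1/45 + 29/540 + 1/45 = 53/540
P(Z=1 | obs) = 1/45 / 53/540 = 12/53
P(Z=2 | obs) = 29/540 / 53/540 = 29/53
P(Z=3 | obs) = 1/45 / 53/540 = 12/53

P(Z = 2 | obs) = 29/53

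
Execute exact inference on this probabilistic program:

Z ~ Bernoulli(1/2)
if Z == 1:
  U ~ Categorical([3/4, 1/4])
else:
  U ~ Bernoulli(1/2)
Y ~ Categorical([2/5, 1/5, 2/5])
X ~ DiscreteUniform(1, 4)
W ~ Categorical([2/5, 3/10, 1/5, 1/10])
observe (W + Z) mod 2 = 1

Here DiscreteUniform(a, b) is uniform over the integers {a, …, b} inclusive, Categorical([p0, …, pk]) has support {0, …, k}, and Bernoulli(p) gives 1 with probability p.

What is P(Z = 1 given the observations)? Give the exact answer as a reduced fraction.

Enumerate traces; 96 have nonzero weight after conditioning:
  (Z=0, U=0, Y=0, X=1, W=1) weight 3/400
  (Z=0, U=0, Y=0, X=1, W=3) weight 1/400
  (Z=0, U=0, Y=0, X=2, W=1) weight 3/400
  (Z=0, U=0, Y=0, X=2, W=3) weight 1/400
  (Z=0, U=0, Y=0, X=3, W=1) weight 3/400
  (Z=0, U=0, Y=0, X=3, W=3) weight 1/400
  (Z=0, U=0, Y=0, X=4, W=1) weight 3/400
  (Z=0, U=0, Y=0, X=4, W=3) weight 1/400
  (Z=1, U=0, Y=0, X=1, W=0) weight 3/200
  … 87 more
Group by Z:
  weight(Z=0) = 1/5
  weight(Z=1) = 3/10
Total weight = 1/5 + 3/10 = 1/2
P(Z=0 | obs) = 1/5 / 1/2 = 2/5
P(Z=1 | obs) = 3/10 / 1/2 = 3/5

P(Z = 1 | obs) = 3/5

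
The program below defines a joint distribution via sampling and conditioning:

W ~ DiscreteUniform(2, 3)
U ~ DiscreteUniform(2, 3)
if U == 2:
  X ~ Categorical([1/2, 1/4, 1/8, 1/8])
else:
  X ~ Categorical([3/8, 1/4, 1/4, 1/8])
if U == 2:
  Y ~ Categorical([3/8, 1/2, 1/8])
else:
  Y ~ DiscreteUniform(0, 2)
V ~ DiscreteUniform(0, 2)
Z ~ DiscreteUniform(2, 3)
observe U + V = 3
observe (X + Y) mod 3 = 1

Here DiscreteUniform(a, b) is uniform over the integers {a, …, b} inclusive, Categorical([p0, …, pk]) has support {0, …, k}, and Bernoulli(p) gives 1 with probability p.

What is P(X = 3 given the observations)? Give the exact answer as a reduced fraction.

Enumerate traces; 32 have nonzero weight after conditioning:
  (W=2, U=2, X=0, Y=1, V=1, Z=2) weight 1/96
  (W=2, U=2, X=0, Y=1, V=1, Z=3) weight 1/96
  (W=2, U=2, X=1, Y=0, V=1, Z=2) weight 1/256
  (W=2, U=2, X=1, Y=0, V=1, Z=3) weight 1/256
  (W=2, U=2, X=2, Y=2, V=1, Z=2) weight 1/1536
  (W=2, U=2, X=2, Y=2, V=1, Z=3) weight 1/1536
  (W=2, U=2, X=3, Y=1, V=1, Z=2) weight 1/384
  (W=2, U=2, X=3, Y=1, V=1, Z=3) weight 1/384
  … 24 more
Group by X:
  weight(X=0) = 1/16
  weight(X=1) = 17/576
  weight(X=2) = 19/1152
  weight(X=3) = 5/288
Total weight = 1/16 + 17/576 + 19/1152 + 5/288 = 145/1152
P(X=0 | obs) = 1/16 / 145/1152 = 72/145
P(X=1 | obs) = 17/576 / 145/1152 = 34/145
P(X=2 | obs) = 19/1152 / 145/1152 = 19/145
P(X=3 | obs) = 5/288 / 145/1152 = 4/29

P(X = 3 | obs) = 4/29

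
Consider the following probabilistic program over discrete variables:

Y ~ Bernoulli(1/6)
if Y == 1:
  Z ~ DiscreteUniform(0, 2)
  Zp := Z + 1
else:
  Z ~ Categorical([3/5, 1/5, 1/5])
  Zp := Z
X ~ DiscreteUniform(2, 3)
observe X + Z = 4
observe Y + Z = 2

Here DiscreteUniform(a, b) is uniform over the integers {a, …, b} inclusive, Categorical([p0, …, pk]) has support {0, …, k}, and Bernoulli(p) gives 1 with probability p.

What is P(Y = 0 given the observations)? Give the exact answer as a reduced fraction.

P(Y = 0 | obs) = 3/4

Enumerate traces; 2 have nonzero weight after conditioning:
  (Y=0, Z=2, X=2) weight 1/12
  (Y=1, Z=1, X=3) weight 1/36
Group by Y:
  weight(Y=0) = 1/12
  weight(Y=1) = 1/36
Total weight = 1/12 + 1/36 = 1/9
P(Y=0 | obs) = 1/12 / 1/9 = 3/4
P(Y=1 | obs) = 1/36 / 1/9 = 1/4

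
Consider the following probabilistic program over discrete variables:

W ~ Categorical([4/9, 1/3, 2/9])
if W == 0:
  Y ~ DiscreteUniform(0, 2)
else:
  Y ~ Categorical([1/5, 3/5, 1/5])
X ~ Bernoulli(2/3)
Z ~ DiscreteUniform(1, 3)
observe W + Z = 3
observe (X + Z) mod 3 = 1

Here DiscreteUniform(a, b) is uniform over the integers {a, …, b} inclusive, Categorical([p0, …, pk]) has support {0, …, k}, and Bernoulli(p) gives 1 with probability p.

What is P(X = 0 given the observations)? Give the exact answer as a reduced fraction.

P(X = 0 | obs) = 1/5

Enumerate traces; 6 have nonzero weight after conditioning:
  (W=0, Y=0, X=1, Z=3) weight 8/243
  (W=0, Y=1, X=1, Z=3) weight 8/243
  (W=0, Y=2, X=1, Z=3) weight 8/243
  (W=2, Y=0, X=0, Z=1) weight 2/405
  (W=2, Y=1, X=0, Z=1) weight 2/135
  (W=2, Y=2, X=0, Z=1) weight 2/405
Group by X:
  weight(X=0) = 2/81
  weight(X=1) = 8/81
Total weight = 2/81 + 8/81 = 10/81
P(X=0 | obs) = 2/81 / 10/81 = 1/5
P(X=1 | obs) = 8/81 / 10/81 = 4/5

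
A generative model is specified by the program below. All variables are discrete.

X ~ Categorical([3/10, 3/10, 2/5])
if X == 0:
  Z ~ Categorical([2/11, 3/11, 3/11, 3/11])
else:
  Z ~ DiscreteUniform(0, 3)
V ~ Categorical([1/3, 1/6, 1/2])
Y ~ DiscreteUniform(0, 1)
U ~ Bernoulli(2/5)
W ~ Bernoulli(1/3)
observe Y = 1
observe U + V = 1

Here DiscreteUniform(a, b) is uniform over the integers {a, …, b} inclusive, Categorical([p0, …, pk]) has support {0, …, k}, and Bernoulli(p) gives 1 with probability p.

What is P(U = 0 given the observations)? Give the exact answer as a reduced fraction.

Enumerate traces; 48 have nonzero weight after conditioning:
  (X=0, Z=0, V=0, Y=1, U=1, W=0) weight 2/825
  (X=0, Z=0, V=0, Y=1, U=1, W=1) weight 1/825
  (X=0, Z=0, V=1, Y=1, U=0, W=0) weight 1/550
  (X=0, Z=0, V=1, Y=1, U=0, W=1) weight 1/1100
  (X=0, Z=1, V=0, Y=1, U=1, W=0) weight 1/275
  (X=0, Z=1, V=0, Y=1, U=1, W=1) weight 1/550
  (X=0, Z=1, V=1, Y=1, U=0, W=0) weight 3/1100
  (X=0, Z=1, V=1, Y=1, U=0, W=1) weight 3/2200
  … 40 more
Group by U:
  weight(U=0) = 1/20
  weight(U=1) = 1/15
Total weight = 1/20 + 1/15 = 7/60
P(U=0 | obs) = 1/20 / 7/60 = 3/7
P(U=1 | obs) = 1/15 / 7/60 = 4/7

P(U = 0 | obs) = 3/7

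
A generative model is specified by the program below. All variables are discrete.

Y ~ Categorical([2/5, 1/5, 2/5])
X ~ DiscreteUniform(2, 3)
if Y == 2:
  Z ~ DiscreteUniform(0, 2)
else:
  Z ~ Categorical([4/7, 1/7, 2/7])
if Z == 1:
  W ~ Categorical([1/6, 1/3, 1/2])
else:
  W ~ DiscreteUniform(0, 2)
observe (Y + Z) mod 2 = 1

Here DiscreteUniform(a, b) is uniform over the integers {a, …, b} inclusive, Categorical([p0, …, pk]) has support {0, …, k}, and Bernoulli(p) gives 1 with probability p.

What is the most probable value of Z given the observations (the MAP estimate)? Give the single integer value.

Enumerate traces; 24 have nonzero weight after conditioning:
  (Y=0, X=2, Z=1, W=0) weight 1/210
  (Y=0, X=2, Z=1, W=1) weight 1/105
  (Y=0, X=2, Z=1, W=2) weight 1/70
  (Y=0, X=3, Z=1, W=0) weight 1/210
  (Y=0, X=3, Z=1, W=1) weight 1/105
  (Y=0, X=3, Z=1, W=2) weight 1/70
  (Y=1, X=2, Z=0, W=0) weight 2/105
  (Y=1, X=2, Z=0, W=1) weight 2/105
  (Y=1, X=2, Z=2, W=0) weight 1/105
  … 15 more
Group by Z:
  weight(Z=0) = 4/35
  weight(Z=1) = 4/21
  weight(Z=2) = 2/35
Total weight = 4/35 + 4/21 + 2/35 = 38/105
P(Z=0 | obs) = 4/35 / 38/105 = 6/19
P(Z=1 | obs) = 4/21 / 38/105 = 10/19
P(Z=2 | obs) = 2/35 / 38/105 = 3/19
argmax = 1

argmax_v P(Z = v | obs) = 1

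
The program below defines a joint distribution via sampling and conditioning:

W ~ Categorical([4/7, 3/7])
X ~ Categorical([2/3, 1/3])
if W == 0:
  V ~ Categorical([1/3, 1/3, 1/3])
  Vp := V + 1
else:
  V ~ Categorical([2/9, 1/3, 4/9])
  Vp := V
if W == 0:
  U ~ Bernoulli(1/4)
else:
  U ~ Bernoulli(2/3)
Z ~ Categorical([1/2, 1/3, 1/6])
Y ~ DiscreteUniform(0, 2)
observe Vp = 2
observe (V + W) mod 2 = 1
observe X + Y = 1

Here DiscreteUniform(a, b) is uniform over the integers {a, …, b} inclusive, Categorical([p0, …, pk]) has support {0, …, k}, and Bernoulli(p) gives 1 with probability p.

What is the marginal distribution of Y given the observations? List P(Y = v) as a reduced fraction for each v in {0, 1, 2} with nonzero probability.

Enumerate traces; 24 have nonzero weight after conditioning:
  (W=0, X=0, V=1, U=0, Z=0, Y=1) weight 1/63
  (W=0, X=0, V=1, U=0, Z=1, Y=1) weight 2/189
  (W=0, X=0, V=1, U=0, Z=2, Y=1) weight 1/189
  (W=0, X=0, V=1, U=1, Z=0, Y=1) weight 1/189
  (W=0, X=0, V=1, U=1, Z=1, Y=1) weight 2/567
  (W=0, X=0, V=1, U=1, Z=2, Y=1) weight 1/567
  (W=0, X=1, V=1, U=0, Z=0, Y=0) weight 1/126
  (W=0, X=1, V=1, U=0, Z=1, Y=0) weight 1/189
  … 16 more
Group by Y:
  weight(Y=0) = 8/189
  weight(Y=1) = 16/189
Total weight = 8/189 + 16/189 = 8/63
P(Y=0 | obs) = 8/189 / 8/63 = 1/3
P(Y=1 | obs) = 16/189 / 8/63 = 2/3

P(Y=0) = 1/3, P(Y=1) = 2/3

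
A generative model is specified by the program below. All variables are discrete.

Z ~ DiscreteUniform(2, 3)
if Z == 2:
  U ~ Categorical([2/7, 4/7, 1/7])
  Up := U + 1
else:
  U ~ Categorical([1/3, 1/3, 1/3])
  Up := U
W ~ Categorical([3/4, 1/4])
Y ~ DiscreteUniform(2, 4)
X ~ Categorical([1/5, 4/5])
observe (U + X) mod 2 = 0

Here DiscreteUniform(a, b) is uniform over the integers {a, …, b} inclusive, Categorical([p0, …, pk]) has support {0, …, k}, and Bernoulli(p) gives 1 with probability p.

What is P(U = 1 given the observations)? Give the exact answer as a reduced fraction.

P(U = 1 | obs) = 76/99

Enumerate traces; 36 have nonzero weight after conditioning:
  (Z=2, U=0, W=0, Y=2, X=0) weight 1/140
  (Z=2, U=0, W=0, Y=3, X=0) weight 1/140
  (Z=2, U=0, W=0, Y=4, X=0) weight 1/140
  (Z=2, U=0, W=1, Y=2, X=0) weight 1/420
  (Z=2, U=0, W=1, Y=3, X=0) weight 1/420
  (Z=2, U=0, W=1, Y=4, X=0) weight 1/420
  (Z=2, U=1, W=0, Y=2, X=1) weight 2/35
  (Z=2, U=1, W=0, Y=3, X=1) weight 2/35
  (Z=2, U=2, W=0, Y=2, X=0) weight 1/280
  … 27 more
Group by U:
  weight(U=0) = 13/210
  weight(U=1) = 38/105
  weight(U=2) = 1/21
Total weight = 13/210 + 38/105 + 1/21 = 33/70
P(U=0 | obs) = 13/210 / 33/70 = 13/99
P(U=1 | obs) = 38/105 / 33/70 = 76/99
P(U=2 | obs) = 1/21 / 33/70 = 10/99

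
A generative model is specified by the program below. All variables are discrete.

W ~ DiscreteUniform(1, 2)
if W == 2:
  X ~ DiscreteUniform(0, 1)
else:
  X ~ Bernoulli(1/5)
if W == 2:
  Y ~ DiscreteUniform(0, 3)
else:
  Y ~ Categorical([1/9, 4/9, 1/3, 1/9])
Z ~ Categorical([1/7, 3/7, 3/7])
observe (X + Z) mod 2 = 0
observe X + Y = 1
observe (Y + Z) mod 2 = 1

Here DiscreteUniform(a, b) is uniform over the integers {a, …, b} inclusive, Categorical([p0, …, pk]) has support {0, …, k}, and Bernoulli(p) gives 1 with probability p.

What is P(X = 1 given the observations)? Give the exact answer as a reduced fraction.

Enumerate traces; 6 have nonzero weight after conditioning:
  (W=1, X=0, Y=1, Z=0) weight 8/315
  (W=1, X=0, Y=1, Z=2) weight 8/105
  (W=1, X=1, Y=0, Z=1) weight 1/210
  (W=2, X=0, Y=1, Z=0) weight 1/112
  (W=2, X=0, Y=1, Z=2) weight 3/112
  (W=2, X=1, Y=0, Z=1) weight 3/112
Group by X:
  weight(X=0) = 173/1260
  weight(X=1) = 53/1680
Total weight = 173/1260 + 53/1680 = 851/5040
P(X=0 | obs) = 173/1260 / 851/5040 = 692/851
P(X=1 | obs) = 53/1680 / 851/5040 = 159/851

P(X = 1 | obs) = 159/851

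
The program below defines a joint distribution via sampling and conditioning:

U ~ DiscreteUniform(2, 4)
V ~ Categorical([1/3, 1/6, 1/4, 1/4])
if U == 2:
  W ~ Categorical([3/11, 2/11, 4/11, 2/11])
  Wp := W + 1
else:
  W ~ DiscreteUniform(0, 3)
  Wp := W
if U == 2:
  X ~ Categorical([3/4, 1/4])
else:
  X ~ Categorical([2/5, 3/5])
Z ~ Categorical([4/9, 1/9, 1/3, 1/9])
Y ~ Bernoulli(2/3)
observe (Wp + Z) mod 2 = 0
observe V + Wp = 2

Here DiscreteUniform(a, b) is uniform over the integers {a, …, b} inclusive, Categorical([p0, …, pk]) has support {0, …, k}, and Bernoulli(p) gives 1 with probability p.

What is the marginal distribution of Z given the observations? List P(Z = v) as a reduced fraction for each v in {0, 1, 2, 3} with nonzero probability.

P(Z=0) = 372/719, P(Z=1) = 34/719, P(Z=2) = 279/719, P(Z=3) = 34/719

Enumerate traces; 64 have nonzero weight after conditioning:
  (U=2, V=0, W=1, X=0, Z=0, Y=0) weight 2/891
  (U=2, V=0, W=1, X=0, Z=0, Y=1) weight 4/891
  (U=2, V=0, W=1, X=0, Z=2, Y=0) weight 1/594
  (U=2, V=0, W=1, X=0, Z=2, Y=1) weight 1/297
  (U=2, V=0, W=1, X=1, Z=0, Y=0) weight 2/2673
  (U=2, V=0, W=1, X=1, Z=0, Y=1) weight 4/2673
  (U=2, V=0, W=1, X=1, Z=2, Y=0) weight 1/1782
  (U=2, V=0, W=1, X=1, Z=2, Y=1) weight 1/891
  (U=2, V=1, W=0, X=0, Z=1, Y=0) weight 1/2376
  (U=2, V=1, W=0, X=0, Z=3, Y=0) weight 1/2376
  … 54 more
Group by Z:
  weight(Z=0) = 31/594
  weight(Z=1) = 17/3564
  weight(Z=2) = 31/792
  weight(Z=3) = 17/3564
Total weight = 31/594 + 17/3564 + 31/792 + 17/3564 = 719/7128
P(Z=0 | obs) = 31/594 / 719/7128 = 372/719
P(Z=1 | obs) = 17/3564 / 719/7128 = 34/719
P(Z=2 | obs) = 31/792 / 719/7128 = 279/719
P(Z=3 | obs) = 17/3564 / 719/7128 = 34/719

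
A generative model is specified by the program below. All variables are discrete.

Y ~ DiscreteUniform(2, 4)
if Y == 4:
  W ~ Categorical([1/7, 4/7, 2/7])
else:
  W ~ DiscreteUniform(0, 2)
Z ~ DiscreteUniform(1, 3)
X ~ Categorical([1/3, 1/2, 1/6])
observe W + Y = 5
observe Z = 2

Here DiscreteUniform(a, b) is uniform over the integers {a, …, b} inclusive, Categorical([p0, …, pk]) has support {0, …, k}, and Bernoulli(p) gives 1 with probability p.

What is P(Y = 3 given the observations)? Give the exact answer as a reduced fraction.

Enumerate traces; 6 have nonzero weight after conditioning:
  (Y=3, W=2, Z=2, X=0) weight 1/81
  (Y=3, W=2, Z=2, X=1) weight 1/54
  (Y=3, W=2, Z=2, X=2) weight 1/162
  (Y=4, W=1, Z=2, X=0) weight 4/189
  (Y=4, W=1, Z=2, X=1) weight 2/63
  (Y=4, W=1, Z=2, X=2) weight 2/189
Group by Y:
  weight(Y=3) = 1/27
  weight(Y=4) = 4/63
Total weight = 1/27 + 4/63 = 19/189
P(Y=3 | obs) = 1/27 / 19/189 = 7/19
P(Y=4 | obs) = 4/63 / 19/189 = 12/19

P(Y = 3 | obs) = 7/19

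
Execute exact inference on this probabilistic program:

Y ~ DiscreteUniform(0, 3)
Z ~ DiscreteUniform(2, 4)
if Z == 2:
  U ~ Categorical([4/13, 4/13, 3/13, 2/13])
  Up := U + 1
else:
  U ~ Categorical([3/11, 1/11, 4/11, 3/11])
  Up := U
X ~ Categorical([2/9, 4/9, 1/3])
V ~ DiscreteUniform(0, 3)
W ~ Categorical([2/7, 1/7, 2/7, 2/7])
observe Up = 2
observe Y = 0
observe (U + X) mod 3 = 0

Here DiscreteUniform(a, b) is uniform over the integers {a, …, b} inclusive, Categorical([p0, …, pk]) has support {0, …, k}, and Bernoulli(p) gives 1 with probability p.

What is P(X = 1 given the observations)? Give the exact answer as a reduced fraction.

P(X = 1 | obs) = 104/137

Enumerate traces; 48 have nonzero weight after conditioning:
  (Y=0, Z=2, U=1, X=2, V=0, W=0) weight 1/1638
  (Y=0, Z=2, U=1, X=2, V=0, W=1) weight 1/3276
  (Y=0, Z=2, U=1, X=2, V=0, W=2) weight 1/1638
  (Y=0, Z=2, U=1, X=2, V=0, W=3) weight 1/1638
  (Y=0, Z=2, U=1, X=2, V=1, W=0) weight 1/1638
  (Y=0, Z=2, U=1, X=2, V=1, W=1) weight 1/3276
  (Y=0, Z=2, U=1, X=2, V=1, W=2) weight 1/1638
  (Y=0, Z=2, U=1, X=2, V=1, W=3) weight 1/1638
  (Y=0, Z=3, U=2, X=1, V=0, W=0) weight 2/2079
  … 39 more
Group by X:
  weight(X=1) = 8/297
  weight(X=2) = 1/117
Total weight = 8/297 + 1/117 = 137/3861
P(X=1 | obs) = 8/297 / 137/3861 = 104/137
P(X=2 | obs) = 1/117 / 137/3861 = 33/137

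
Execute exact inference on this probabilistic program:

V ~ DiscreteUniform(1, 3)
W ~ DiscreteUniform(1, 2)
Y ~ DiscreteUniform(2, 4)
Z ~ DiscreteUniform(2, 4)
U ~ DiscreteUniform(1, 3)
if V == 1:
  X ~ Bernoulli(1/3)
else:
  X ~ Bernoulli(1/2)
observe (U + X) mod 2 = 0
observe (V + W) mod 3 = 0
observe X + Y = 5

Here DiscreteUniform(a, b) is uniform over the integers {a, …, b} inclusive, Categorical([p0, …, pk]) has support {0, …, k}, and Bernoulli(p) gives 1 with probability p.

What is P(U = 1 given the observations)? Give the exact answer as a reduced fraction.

P(U = 1 | obs) = 1/2

Enumerate traces; 12 have nonzero weight after conditioning:
  (V=1, W=2, Y=4, Z=2, U=1, X=1) weight 1/486
  (V=1, W=2, Y=4, Z=2, U=3, X=1) weight 1/486
  (V=1, W=2, Y=4, Z=3, U=1, X=1) weight 1/486
  (V=1, W=2, Y=4, Z=3, U=3, X=1) weight 1/486
  (V=1, W=2, Y=4, Z=4, U=1, X=1) weight 1/486
  (V=1, W=2, Y=4, Z=4, U=3, X=1) weight 1/486
  (V=2, W=1, Y=4, Z=2, U=1, X=1) weight 1/324
  (V=2, W=1, Y=4, Z=2, U=3, X=1) weight 1/324
  … 4 more
Group by U:
  weight(U=1) = 5/324
  weight(U=3) = 5/324
Total weight = 5/324 + 5/324 = 5/162
P(U=1 | obs) = 5/324 / 5/162 = 1/2
P(U=3 | obs) = 5/324 / 5/162 = 1/2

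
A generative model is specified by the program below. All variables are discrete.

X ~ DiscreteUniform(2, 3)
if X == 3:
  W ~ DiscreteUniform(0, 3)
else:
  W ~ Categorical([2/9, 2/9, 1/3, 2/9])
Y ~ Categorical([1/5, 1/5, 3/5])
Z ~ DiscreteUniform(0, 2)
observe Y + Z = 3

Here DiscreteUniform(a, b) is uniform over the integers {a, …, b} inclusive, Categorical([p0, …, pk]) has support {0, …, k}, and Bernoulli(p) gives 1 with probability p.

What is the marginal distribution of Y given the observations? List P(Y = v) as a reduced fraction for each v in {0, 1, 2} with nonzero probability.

Enumerate traces; 16 have nonzero weight after conditioning:
  (X=2, W=0, Y=1, Z=2) weight 1/135
  (X=2, W=0, Y=2, Z=1) weight 1/45
  (X=2, W=1, Y=1, Z=2) weight 1/135
  (X=2, W=1, Y=2, Z=1) weight 1/45
  (X=2, W=2, Y=1, Z=2) weight 1/90
  (X=2, W=2, Y=2, Z=1) weight 1/30
  (X=2, W=3, Y=1, Z=2) weight 1/135
  (X=2, W=3, Y=2, Z=1) weight 1/45
  … 8 more
Group by Y:
  weight(Y=1) = 1/15
  weight(Y=2) = 1/5
Total weight = 1/15 + 1/5 = 4/15
P(Y=1 | obs) = 1/15 / 4/15 = 1/4
P(Y=2 | obs) = 1/5 / 4/15 = 3/4

P(Y=1) = 1/4, P(Y=2) = 3/4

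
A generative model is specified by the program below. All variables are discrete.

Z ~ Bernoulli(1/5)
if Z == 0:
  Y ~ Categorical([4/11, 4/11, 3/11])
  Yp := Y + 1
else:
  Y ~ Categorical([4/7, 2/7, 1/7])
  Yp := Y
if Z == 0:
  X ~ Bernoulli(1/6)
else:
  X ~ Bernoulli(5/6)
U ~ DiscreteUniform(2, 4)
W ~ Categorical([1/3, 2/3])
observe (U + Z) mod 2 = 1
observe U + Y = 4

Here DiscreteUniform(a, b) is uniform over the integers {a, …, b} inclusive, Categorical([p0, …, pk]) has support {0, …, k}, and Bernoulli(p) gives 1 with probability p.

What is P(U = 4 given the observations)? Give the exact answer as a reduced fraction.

P(U = 4 | obs) = 44/167

Enumerate traces; 12 have nonzero weight after conditioning:
  (Z=0, Y=1, X=0, U=3, W=0) weight 8/297
  (Z=0, Y=1, X=0, U=3, W=1) weight 16/297
  (Z=0, Y=1, X=1, U=3, W=0) weight 8/1485
  (Z=0, Y=1, X=1, U=3, W=1) weight 16/1485
  (Z=1, Y=0, X=0, U=4, W=0) weight 2/945
  (Z=1, Y=0, X=0, U=4, W=1) weight 4/945
  (Z=1, Y=0, X=1, U=4, W=0) weight 2/189
  (Z=1, Y=0, X=1, U=4, W=1) weight 4/189
  (Z=1, Y=2, X=0, U=2, W=0) weight 1/1890
  … 3 more
Group by U:
  weight(U=2) = 1/105
  weight(U=3) = 16/165
  weight(U=4) = 4/105
Total weight = 1/105 + 16/165 + 4/105 = 167/1155
P(U=2 | obs) = 1/105 / 167/1155 = 11/167
P(U=3 | obs) = 16/165 / 167/1155 = 112/167
P(U=4 | obs) = 4/105 / 167/1155 = 44/167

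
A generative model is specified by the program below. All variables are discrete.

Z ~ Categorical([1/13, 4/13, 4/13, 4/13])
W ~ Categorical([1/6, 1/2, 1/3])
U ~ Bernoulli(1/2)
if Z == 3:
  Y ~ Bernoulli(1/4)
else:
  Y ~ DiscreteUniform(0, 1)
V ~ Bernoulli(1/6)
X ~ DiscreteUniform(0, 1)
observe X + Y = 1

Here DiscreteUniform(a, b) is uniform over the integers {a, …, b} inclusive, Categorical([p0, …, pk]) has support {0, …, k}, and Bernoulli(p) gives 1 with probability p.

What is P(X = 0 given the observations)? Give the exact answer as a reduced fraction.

Enumerate traces; 96 have nonzero weight after conditioning:
  (Z=0, W=0, U=0, Y=0, V=0, X=1) weight 5/3744
  (Z=0, W=0, U=0, Y=0, V=1, X=1) weight 1/3744
  (Z=0, W=0, U=0, Y=1, V=0, X=0) weight 5/3744
  (Z=0, W=0, U=0, Y=1, V=1, X=0) weight 1/3744
  (Z=0, W=0, U=1, Y=0, V=0, X=1) weight 5/3744
  (Z=0, W=0, U=1, Y=0, V=1, X=1) weight 1/3744
  (Z=0, W=0, U=1, Y=1, V=0, X=0) weight 5/3744
  (Z=0, W=0, U=1, Y=1, V=1, X=0) weight 1/3744
  … 88 more
Group by X:
  weight(X=0) = 11/52
  weight(X=1) = 15/52
Total weight = 11/52 + 15/52 = 1/2
P(X=0 | obs) = 11/52 / 1/2 = 11/26
P(X=1 | obs) = 15/52 / 1/2 = 15/26

P(X = 0 | obs) = 11/26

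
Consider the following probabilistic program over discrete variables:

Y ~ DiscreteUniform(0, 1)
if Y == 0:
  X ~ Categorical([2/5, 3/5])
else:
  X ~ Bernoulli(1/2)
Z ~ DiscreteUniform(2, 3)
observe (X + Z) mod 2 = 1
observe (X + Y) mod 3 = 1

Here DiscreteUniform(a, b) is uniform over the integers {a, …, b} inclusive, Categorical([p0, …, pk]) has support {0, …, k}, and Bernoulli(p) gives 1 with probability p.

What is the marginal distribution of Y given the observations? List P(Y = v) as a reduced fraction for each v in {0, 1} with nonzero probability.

Enumerate traces; 2 have nonzero weight after conditioning:
  (Y=0, X=1, Z=2) weight 3/20
  (Y=1, X=0, Z=3) weight 1/8
Group by Y:
  weight(Y=0) = 3/20
  weight(Y=1) = 1/8
Total weight = 3/20 + 1/8 = 11/40
P(Y=0 | obs) = 3/20 / 11/40 = 6/11
P(Y=1 | obs) = 1/8 / 11/40 = 5/11

P(Y=0) = 6/11, P(Y=1) = 5/11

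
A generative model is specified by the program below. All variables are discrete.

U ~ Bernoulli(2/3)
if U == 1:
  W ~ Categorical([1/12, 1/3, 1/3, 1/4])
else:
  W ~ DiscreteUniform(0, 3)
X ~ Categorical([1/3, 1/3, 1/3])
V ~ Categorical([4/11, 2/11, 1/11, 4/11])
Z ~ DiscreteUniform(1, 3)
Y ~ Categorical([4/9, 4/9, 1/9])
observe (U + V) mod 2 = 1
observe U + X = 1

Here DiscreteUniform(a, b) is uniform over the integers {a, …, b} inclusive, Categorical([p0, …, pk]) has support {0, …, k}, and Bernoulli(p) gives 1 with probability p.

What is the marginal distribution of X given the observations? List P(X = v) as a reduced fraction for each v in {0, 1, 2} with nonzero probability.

Enumerate traces; 144 have nonzero weight after conditioning:
  (U=0, W=0, X=1, V=1, Z=1, Y=0) weight 2/2673
  (U=0, W=0, X=1, V=1, Z=1, Y=1) weight 2/2673
  (U=0, W=0, X=1, V=1, Z=1, Y=2) weight 1/5346
  (U=0, W=0, X=1, V=1, Z=2, Y=0) weight 2/2673
  (U=0, W=0, X=1, V=1, Z=2, Y=1) weight 2/2673
  (U=0, W=0, X=1, V=1, Z=2, Y=2) weight 1/5346
  (U=0, W=0, X=1, V=1, Z=3, Y=0) weight 2/2673
  (U=0, W=0, X=1, V=1, Z=3, Y=1) weight 2/2673
  (U=1, W=0, X=0, V=0, Z=1, Y=0) weight 8/8019
  … 135 more
Group by X:
  weight(X=0) = 10/99
  weight(X=1) = 2/33
Total weight = 10/99 + 2/33 = 16/99
P(X=0 | obs) = 10/99 / 16/99 = 5/8
P(X=1 | obs) = 2/33 / 16/99 = 3/8

P(X=0) = 5/8, P(X=1) = 3/8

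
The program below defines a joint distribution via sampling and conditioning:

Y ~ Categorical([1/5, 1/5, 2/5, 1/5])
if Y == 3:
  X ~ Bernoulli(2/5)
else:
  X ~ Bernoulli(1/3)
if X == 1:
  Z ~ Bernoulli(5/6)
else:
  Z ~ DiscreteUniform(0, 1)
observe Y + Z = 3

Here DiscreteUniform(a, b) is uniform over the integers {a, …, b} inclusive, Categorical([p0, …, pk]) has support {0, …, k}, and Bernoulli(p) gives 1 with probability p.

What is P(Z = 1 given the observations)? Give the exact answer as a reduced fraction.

Enumerate traces; 4 have nonzero weight after conditioning:
  (Y=2, X=0, Z=1) weight 2/15
  (Y=2, X=1, Z=1) weight 1/9
  (Y=3, X=0, Z=0) weight 3/50
  (Y=3, X=1, Z=0) weight 1/75
Group by Z:
  weight(Z=0) = 11/150
  weight(Z=1) = 11/45
Total weight = 11/150 + 11/45 = 143/450
P(Z=0 | obs) = 11/150 / 143/450 = 3/13
P(Z=1 | obs) = 11/45 / 143/450 = 10/13

P(Z = 1 | obs) = 10/13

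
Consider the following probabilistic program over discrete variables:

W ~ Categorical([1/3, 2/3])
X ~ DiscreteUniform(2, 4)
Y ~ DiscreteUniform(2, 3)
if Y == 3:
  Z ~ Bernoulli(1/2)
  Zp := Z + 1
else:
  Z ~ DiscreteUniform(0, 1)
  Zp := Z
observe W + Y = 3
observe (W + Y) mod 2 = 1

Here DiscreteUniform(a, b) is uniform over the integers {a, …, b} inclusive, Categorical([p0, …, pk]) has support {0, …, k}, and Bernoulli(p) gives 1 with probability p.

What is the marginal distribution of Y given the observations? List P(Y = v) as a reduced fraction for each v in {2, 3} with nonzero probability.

P(Y=2) = 2/3, P(Y=3) = 1/3

Enumerate traces; 12 have nonzero weight after conditioning:
  (W=0, X=2, Y=3, Z=0) weight 1/36
  (W=0, X=2, Y=3, Z=1) weight 1/36
  (W=0, X=3, Y=3, Z=0) weight 1/36
  (W=0, X=3, Y=3, Z=1) weight 1/36
  (W=0, X=4, Y=3, Z=0) weight 1/36
  (W=0, X=4, Y=3, Z=1) weight 1/36
  (W=1, X=2, Y=2, Z=0) weight 1/18
  (W=1, X=2, Y=2, Z=1) weight 1/18
  … 4 more
Group by Y:
  weight(Y=2) = 1/3
  weight(Y=3) = 1/6
Total weight = 1/3 + 1/6 = 1/2
P(Y=2 | obs) = 1/3 / 1/2 = 2/3
P(Y=3 | obs) = 1/6 / 1/2 = 1/3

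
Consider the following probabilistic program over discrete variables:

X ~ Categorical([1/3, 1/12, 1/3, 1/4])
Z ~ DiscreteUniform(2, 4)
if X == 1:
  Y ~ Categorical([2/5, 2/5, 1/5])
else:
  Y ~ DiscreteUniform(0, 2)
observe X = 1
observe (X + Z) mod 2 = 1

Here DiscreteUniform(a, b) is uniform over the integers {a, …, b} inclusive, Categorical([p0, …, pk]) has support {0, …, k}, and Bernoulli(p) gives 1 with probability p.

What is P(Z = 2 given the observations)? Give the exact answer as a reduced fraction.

Enumerate traces; 6 have nonzero weight after conditioning:
  (X=1, Z=2, Y=0) weight 1/90
  (X=1, Z=2, Y=1) weight 1/90
  (X=1, Z=2, Y=2) weight 1/180
  (X=1, Z=4, Y=0) weight 1/90
  (X=1, Z=4, Y=1) weight 1/90
  (X=1, Z=4, Y=2) weight 1/180
Group by Z:
  weight(Z=2) = 1/36
  weight(Z=4) = 1/36
Total weight = 1/36 + 1/36 = 1/18
P(Z=2 | obs) = 1/36 / 1/18 = 1/2
P(Z=4 | obs) = 1/36 / 1/18 = 1/2

P(Z = 2 | obs) = 1/2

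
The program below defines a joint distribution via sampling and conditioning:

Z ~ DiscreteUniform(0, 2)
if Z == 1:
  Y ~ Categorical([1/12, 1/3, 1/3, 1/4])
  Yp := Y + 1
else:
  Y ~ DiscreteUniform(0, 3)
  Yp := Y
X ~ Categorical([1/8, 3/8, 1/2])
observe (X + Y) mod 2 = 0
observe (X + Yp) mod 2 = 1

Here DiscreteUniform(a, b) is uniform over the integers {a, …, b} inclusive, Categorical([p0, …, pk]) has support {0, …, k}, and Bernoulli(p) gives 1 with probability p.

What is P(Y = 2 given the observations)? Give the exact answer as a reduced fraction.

P(Y = 2 | obs) = 10/23

Enumerate traces; 6 have nonzero weight after conditioning:
  (Z=1, Y=0, X=0) weight 1/288
  (Z=1, Y=0, X=2) weight 1/72
  (Z=1, Y=1, X=1) weight 1/24
  (Z=1, Y=2, X=0) weight 1/72
  (Z=1, Y=2, X=2) weight 1/18
  (Z=1, Y=3, X=1) weight 1/32
Group by Y:
  weight(Y=0) = 5/288
  weight(Y=1) = 1/24
  weight(Y=2) = 5/72
  weight(Y=3) = 1/32
Total weight = 5/288 + 1/24 + 5/72 + 1/32 = 23/144
P(Y=0 | obs) = 5/288 / 23/144 = 5/46
P(Y=1 | obs) = 1/24 / 23/144 = 6/23
P(Y=2 | obs) = 5/72 / 23/144 = 10/23
P(Y=3 | obs) = 1/32 / 23/144 = 9/46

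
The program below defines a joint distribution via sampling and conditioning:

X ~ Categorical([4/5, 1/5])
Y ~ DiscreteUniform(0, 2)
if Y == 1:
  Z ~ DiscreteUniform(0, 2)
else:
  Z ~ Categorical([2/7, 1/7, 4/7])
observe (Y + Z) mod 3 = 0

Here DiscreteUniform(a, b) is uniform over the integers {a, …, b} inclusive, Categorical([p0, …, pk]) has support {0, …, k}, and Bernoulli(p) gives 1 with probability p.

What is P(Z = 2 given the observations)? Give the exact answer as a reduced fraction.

P(Z = 2 | obs) = 7/16

Enumerate traces; 6 have nonzero weight after conditioning:
  (X=0, Y=0, Z=0) weight 8/105
  (X=0, Y=1, Z=2) weight 4/45
  (X=0, Y=2, Z=1) weight 4/105
  (X=1, Y=0, Z=0) weight 2/105
  (X=1, Y=1, Z=2) weight 1/45
  (X=1, Y=2, Z=1) weight 1/105
Group by Z:
  weight(Z=0) = 2/21
  weight(Z=1) = 1/21
  weight(Z=2) = 1/9
Total weight = 2/21 + 1/21 + 1/9 = 16/63
P(Z=0 | obs) = 2/21 / 16/63 = 3/8
P(Z=1 | obs) = 1/21 / 16/63 = 3/16
P(Z=2 | obs) = 1/9 / 16/63 = 7/16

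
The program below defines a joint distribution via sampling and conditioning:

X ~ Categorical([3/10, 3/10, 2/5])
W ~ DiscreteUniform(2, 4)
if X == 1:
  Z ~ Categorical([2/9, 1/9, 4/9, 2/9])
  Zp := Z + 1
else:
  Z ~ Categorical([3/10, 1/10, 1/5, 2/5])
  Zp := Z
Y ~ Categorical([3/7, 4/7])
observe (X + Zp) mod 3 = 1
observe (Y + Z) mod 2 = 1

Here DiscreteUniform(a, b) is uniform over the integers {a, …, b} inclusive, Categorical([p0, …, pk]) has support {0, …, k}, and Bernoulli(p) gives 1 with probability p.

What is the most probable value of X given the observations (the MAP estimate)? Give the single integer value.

Enumerate traces; 9 have nonzero weight after conditioning:
  (X=0, W=2, Z=1, Y=0) weight 3/700
  (X=0, W=3, Z=1, Y=0) weight 3/700
  (X=0, W=4, Z=1, Y=0) weight 3/700
  (X=1, W=2, Z=2, Y=1) weight 8/315
  (X=1, W=3, Z=2, Y=1) weight 8/315
  (X=1, W=4, Z=2, Y=1) weight 8/315
  (X=2, W=2, Z=2, Y=1) weight 8/525
  (X=2, W=3, Z=2, Y=1) weight 8/525
  … 1 more
Group by X:
  weight(X=0) = 9/700
  weight(X=1) = 8/105
  weight(X=2) = 8/175
Total weight = 9/700 + 8/105 + 8/175 = 283/2100
P(X=0 | obs) = 9/700 / 283/2100 = 27/283
P(X=1 | obs) = 8/105 / 283/2100 = 160/283
P(X=2 | obs) = 8/175 / 283/2100 = 96/283
argmax = 1

argmax_v P(X = v | obs) = 1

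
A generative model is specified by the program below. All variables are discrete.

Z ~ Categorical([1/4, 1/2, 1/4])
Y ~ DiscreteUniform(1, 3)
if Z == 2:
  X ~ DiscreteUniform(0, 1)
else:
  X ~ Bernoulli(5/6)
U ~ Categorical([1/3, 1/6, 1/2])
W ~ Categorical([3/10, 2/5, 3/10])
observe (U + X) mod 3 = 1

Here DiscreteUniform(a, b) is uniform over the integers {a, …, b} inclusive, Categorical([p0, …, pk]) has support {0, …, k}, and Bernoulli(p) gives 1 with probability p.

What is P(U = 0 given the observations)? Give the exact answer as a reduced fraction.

P(U = 0 | obs) = 6/7

Enumerate traces; 54 have nonzero weight after conditioning:
  (Z=0, Y=1, X=0, U=1, W=0) weight 1/1440
  (Z=0, Y=1, X=0, U=1, W=1) weight 1/1080
  (Z=0, Y=1, X=0, U=1, W=2) weight 1/1440
  (Z=0, Y=1, X=1, U=0, W=0) weight 1/144
  (Z=0, Y=1, X=1, U=0, W=1) weight 1/108
  (Z=0, Y=1, X=1, U=0, W=2) weight 1/144
  (Z=0, Y=2, X=0, U=1, W=0) weight 1/1440
  (Z=0, Y=2, X=0, U=1, W=1) weight 1/1080
  … 46 more
Group by U:
  weight(U=0) = 1/4
  weight(U=1) = 1/24
Total weight = 1/4 + 1/24 = 7/24
P(U=0 | obs) = 1/4 / 7/24 = 6/7
P(U=1 | obs) = 1/24 / 7/24 = 1/7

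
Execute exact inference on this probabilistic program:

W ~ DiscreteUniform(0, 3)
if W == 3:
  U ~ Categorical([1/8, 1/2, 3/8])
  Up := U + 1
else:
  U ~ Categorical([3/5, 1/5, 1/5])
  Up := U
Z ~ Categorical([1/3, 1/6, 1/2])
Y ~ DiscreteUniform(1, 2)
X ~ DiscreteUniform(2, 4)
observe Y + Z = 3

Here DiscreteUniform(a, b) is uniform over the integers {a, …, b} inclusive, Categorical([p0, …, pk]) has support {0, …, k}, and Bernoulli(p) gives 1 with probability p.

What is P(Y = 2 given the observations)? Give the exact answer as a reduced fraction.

P(Y = 2 | obs) = 1/4

Enumerate traces; 72 have nonzero weight after conditioning:
  (W=0, U=0, Z=1, Y=2, X=2) weight 1/240
  (W=0, U=0, Z=1, Y=2, X=3) weight 1/240
  (W=0, U=0, Z=1, Y=2, X=4) weight 1/240
  (W=0, U=0, Z=2, Y=1, X=2) weight 1/80
  (W=0, U=0, Z=2, Y=1, X=3) weight 1/80
  (W=0, U=0, Z=2, Y=1, X=4) weight 1/80
  (W=0, U=1, Z=1, Y=2, X=2) weight 1/720
  (W=0, U=1, Z=1, Y=2, X=3) weight 1/720
  … 64 more
Group by Y:
  weight(Y=1) = 1/4
  weight(Y=2) = 1/12
Total weight = 1/4 + 1/12 = 1/3
P(Y=1 | obs) = 1/4 / 1/3 = 3/4
P(Y=2 | obs) = 1/12 / 1/3 = 1/4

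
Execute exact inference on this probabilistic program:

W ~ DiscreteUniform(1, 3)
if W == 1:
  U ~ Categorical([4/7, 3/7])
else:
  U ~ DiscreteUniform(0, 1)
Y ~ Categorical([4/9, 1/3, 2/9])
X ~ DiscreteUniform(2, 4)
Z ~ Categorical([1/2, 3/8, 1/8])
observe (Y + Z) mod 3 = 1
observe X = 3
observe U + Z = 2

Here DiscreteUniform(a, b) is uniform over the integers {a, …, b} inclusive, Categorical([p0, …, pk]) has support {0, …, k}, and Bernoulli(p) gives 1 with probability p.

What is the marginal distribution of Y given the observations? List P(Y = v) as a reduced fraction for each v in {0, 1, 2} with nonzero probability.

Enumerate traces; 6 have nonzero weight after conditioning:
  (W=1, U=0, Y=2, X=3, Z=2) weight 1/567
  (W=1, U=1, Y=0, X=3, Z=1) weight 1/126
  (W=2, U=0, Y=2, X=3, Z=2) weight 1/648
  (W=2, U=1, Y=0, X=3, Z=1) weight 1/108
  (W=3, U=0, Y=2, X=3, Z=2) weight 1/648
  (W=3, U=1, Y=0, X=3, Z=1) weight 1/108
Group by Y:
  weight(Y=0) = 5/189
  weight(Y=2) = 11/2268
Total weight = 5/189 + 11/2268 = 71/2268
P(Y=0 | obs) = 5/189 / 71/2268 = 60/71
P(Y=2 | obs) = 11/2268 / 71/2268 = 11/71

P(Y=0) = 60/71, P(Y=2) = 11/71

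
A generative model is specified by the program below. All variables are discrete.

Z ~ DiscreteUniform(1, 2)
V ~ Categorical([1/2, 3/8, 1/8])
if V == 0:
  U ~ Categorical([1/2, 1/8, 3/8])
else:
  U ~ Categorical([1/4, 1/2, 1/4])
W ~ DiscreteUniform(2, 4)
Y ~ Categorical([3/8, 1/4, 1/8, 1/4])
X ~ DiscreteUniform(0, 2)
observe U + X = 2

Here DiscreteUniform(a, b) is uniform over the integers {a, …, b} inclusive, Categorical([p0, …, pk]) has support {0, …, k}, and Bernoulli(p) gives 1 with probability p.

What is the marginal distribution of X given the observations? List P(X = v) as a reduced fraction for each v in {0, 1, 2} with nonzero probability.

Enumerate traces; 216 have nonzero weight after conditioning:
  (Z=1, V=0, U=0, W=2, Y=0, X=2) weight 1/192
  (Z=1, V=0, U=0, W=2, Y=1, X=2) weight 1/288
  (Z=1, V=0, U=0, W=2, Y=2, X=2) weight 1/576
  (Z=1, V=0, U=0, W=2, Y=3, X=2) weight 1/288
  (Z=1, V=0, U=0, W=3, Y=0, X=2) weight 1/192
  (Z=1, V=0, U=0, W=3, Y=1, X=2) weight 1/288
  (Z=1, V=0, U=0, W=3, Y=2, X=2) weight 1/576
  (Z=1, V=0, U=0, W=3, Y=3, X=2) weight 1/288
  (Z=1, V=0, U=1, W=2, Y=0, X=1) weight 1/768
  (Z=1, V=0, U=2, W=2, Y=0, X=0) weight 1/256
  … 206 more
Group by X:
  weight(X=0) = 5/48
  weight(X=1) = 5/48
  weight(X=2) = 1/8
Total weight = 5/48 + 5/48 + 1/8 = 1/3
P(X=0 | obs) = 5/48 / 1/3 = 5/16
P(X=1 | obs) = 5/48 / 1/3 = 5/16
P(X=2 | obs) = 1/8 / 1/3 = 3/8

P(X=0) = 5/16, P(X=1) = 5/16, P(X=2) = 3/8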